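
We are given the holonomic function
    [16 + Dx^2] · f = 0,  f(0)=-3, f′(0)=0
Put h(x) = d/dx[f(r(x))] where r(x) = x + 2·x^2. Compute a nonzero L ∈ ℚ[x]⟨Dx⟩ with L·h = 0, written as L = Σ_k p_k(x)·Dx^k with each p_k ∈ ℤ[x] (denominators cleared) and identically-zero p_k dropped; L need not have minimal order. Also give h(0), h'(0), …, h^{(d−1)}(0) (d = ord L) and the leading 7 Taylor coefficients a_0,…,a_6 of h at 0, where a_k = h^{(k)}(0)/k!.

f: a_k = -3, 0, 24, 0, -32, 0, 256/15, …
f∘r: x↦r, Dx↦Dx/r' in L_f ⇒ L₀.
Differentiate: ansatz ord ≤ ord L₀ ⇒ L.
L = (64 + 256·x + 1536·x^2 + 4096·x^3 + 4096·x^4) + (-12 - 48·x)·Dx + (1 + 8·x + 16·x^2)·Dx^2  (order 2).
h: a_k = 0, 48, 288, 256, -1280, -22528/5, -28672/5, …
ICs: h(0) = 0, h′(0) = 48.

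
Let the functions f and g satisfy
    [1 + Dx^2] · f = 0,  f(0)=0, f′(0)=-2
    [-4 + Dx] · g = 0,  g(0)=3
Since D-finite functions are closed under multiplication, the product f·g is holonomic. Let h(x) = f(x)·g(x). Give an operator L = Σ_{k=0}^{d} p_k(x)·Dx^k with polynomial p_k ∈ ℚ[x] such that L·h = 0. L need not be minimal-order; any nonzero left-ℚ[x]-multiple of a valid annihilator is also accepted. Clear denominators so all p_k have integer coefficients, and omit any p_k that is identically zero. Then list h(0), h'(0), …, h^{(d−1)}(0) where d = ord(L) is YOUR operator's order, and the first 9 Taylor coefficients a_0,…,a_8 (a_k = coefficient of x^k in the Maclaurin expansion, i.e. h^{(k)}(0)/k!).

f: a_k = 0, -2, 0, 1/3, 0, -1/60, 0, 1/2520, 0, …
g: a_k = 3, 12, 24, 32, 32, 128/5, 256/15, 1024/105, 512/105, …
Product ⇒ symmetric product L₀, ord ≤ 2.
L = 17 - 8·Dx + Dx^2  (order 2).
h: a_k = 0, -6, -24, -47, -60, -1121/20, -611/15, -20047/840, -23/2, …
ICs: h(0) = 0, h′(0) = -6.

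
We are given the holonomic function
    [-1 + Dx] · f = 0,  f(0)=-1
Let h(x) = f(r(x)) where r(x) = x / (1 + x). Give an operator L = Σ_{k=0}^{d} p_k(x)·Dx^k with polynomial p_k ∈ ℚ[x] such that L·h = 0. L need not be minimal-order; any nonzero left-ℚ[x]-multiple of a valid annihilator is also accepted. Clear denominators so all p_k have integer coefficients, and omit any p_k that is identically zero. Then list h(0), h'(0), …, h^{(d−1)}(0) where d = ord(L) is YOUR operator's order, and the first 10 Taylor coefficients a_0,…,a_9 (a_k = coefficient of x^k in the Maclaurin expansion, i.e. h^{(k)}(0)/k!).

f: a_k = -1, -1, -1/2, -1/6, -1/24, -1/120, -1/720, -1/5040, -1/40320, -1/362880, …
f∘r: x↦r, Dx↦Dx/r' in L_f ⇒ L₀.
L = -1 + (1 + 2·x + x^2)·Dx  (order 1).
h: a_k = -1, -1, 1/2, -1/6, -1/24, 19/120, -151/720, 1091/5040, -7841/40320, 56519/362880, …
ICs: h(0) = -1.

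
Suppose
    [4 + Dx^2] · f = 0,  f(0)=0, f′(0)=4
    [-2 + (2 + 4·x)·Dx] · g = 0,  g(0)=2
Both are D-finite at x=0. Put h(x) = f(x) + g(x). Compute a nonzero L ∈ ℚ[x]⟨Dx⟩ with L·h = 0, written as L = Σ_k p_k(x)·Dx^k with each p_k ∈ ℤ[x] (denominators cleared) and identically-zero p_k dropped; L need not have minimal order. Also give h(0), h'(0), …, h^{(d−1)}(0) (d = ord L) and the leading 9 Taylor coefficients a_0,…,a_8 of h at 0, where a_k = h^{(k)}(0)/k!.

L = (-28 - 64·x - 64·x^2) + (12 + 88·x + 192·x^2 + 128·x^3)·Dx + (-7 - 16·x - 16·x^2)·Dx^2 + (3 + 22·x + 48·x^2 + 32·x^3)·Dx^3  (order 3).
h: a_k = 2, 6, -1, -5/3, -5/4, 137/60, -21/8, 10267/2520, -429/64, …
ICs: h(0) = 2, h′(0) = 6, h′′(0) = -2.

f: a_k = 0, 4, 0, -8/3, 0, 8/15, 0, -16/315, 0, …
g: a_k = 2, 2, -1, 1, -5/4, 7/4, -21/8, 33/8, -429/64, …
f+g: L₀ = lclm(L_f,L_g), ord ≤ 2+1.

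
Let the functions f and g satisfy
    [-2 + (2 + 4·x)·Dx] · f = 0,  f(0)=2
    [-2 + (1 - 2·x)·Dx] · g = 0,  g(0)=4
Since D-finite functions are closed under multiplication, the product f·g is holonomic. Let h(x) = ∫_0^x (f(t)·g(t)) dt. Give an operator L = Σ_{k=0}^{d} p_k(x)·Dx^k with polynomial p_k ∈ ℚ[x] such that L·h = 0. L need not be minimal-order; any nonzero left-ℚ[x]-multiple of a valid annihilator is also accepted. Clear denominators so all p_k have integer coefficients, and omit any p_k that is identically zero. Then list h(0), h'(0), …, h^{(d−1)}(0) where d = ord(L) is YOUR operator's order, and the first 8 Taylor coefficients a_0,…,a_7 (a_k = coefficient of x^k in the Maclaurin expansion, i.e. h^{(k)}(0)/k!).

f: a_k = 2, 2, -1, 1, -5/4, 7/4, -21/8, 33/8, …
g: a_k = 4, 8, 16, 32, 64, 128, 256, 512, …
f·g: L₀ = L_f ⊗_s L_g, ord ≤ 1·1.
h=∫₀ˣh₀: take L = L₀·Dx.
L = (3 + 2·x)·Dx + (-1 + 4·x^2)·Dx^2  (order 2).
h: a_k = 0, 8, 12, 44/3, 23, 179/5, 365/6, 1439/14, …
ICs: h(0) = 0, h′(0) = 8.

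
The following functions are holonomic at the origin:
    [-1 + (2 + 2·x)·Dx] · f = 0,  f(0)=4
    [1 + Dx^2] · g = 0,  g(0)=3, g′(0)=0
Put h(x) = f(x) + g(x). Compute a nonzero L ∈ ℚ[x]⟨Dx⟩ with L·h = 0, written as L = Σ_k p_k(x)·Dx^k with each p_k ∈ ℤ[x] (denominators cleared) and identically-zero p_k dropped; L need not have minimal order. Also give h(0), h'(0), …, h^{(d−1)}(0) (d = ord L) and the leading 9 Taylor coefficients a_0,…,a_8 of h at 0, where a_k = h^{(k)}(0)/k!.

f: a_k = 4, 2, -1/2, 1/4, -5/32, 7/64, -21/256, 33/512, -429/8192, …
g: a_k = 3, 0, -3/2, 0, 1/8, 0, -1/240, 0, 1/13440, …
Sum ⇒ L₀ = lclm(L_f,L_g) in ℚ(x)⟨Dx⟩.
L = (-7 - 8·x - 4·x^2) + (6 + 22·x + 24·x^2 + 8·x^3)·Dx + (-7 - 8·x - 4·x^2)·Dx^2 + (6 + 22·x + 24·x^2 + 8·x^3)·Dx^3  (order 3).
h: a_k = 7, 2, -2, 1/4, -1/32, 7/64, -331/3840, 33/512, -44981/860160, …
ICs: h(0) = 7, h′(0) = 2, h′′(0) = -4.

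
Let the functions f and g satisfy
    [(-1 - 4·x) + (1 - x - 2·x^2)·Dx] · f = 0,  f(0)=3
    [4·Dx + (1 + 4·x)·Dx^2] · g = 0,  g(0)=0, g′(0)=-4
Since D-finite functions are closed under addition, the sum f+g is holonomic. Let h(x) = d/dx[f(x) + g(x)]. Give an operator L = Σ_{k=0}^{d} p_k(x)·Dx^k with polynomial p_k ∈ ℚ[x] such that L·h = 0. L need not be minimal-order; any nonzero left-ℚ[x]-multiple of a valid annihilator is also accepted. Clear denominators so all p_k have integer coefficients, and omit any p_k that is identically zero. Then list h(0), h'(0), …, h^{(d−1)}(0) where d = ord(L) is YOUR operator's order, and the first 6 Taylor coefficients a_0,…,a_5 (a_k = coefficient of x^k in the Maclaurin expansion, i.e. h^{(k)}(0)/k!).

f: a_k = 3, 3, 9, 15, 33, 63, …
g: a_k = 0, -4, 8, -64/3, 64, -1024/5, …
f+g: L₀ = lclm(L_f,L_g), ord ≤ 1+2.
h=h₀': d/dx-closure on L₀ ⇒ L.
L = (156 + 624·x + 1440·x^2 + 768·x^3 + 768·x^4) + (-1 + 160·x + 1064·x^2 + 1952·x^3 + 1600·x^4 + 1280·x^5)·Dx + (-5 - 39·x - 66·x^2 + 80·x^3 + 240·x^4 + 384·x^5 + 256·x^6)·Dx^2  (order 2).
h: a_k = -1, 34, -19, 388, -709, 4870, …
ICs: h(0) = -1, h′(0) = 34.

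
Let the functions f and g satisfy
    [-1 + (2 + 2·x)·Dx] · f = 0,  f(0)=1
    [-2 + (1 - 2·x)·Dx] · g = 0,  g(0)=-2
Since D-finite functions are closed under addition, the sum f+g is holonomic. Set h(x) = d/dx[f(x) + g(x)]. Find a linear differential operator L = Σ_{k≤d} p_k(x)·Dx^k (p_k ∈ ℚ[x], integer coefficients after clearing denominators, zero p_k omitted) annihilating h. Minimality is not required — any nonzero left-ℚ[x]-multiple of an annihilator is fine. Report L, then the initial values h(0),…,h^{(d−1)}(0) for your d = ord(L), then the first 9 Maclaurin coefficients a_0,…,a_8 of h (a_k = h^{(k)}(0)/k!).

L = (-20 - 8·x) + (-31 - 68·x - 28·x^2)·Dx + (6 - 2·x - 16·x^2 - 8·x^3)·Dx^2  (order 2).
h: a_k = -7/2, -65/4, -765/16, -4101/32, -81885/256, -393279/512, -3669785/2048, -16777645/4096, -603973341/65536, …
ICs: h(0) = -7/2, h′(0) = -65/4.

f: a_k = 1, 1/2, -1/8, 1/16, -5/128, 7/256, -21/1024, 33/2048, -429/32768, …
g: a_k = -2, -4, -8, -16, -32, -64, -128, -256, -512, …
Weyl lclm of L_f,L_g ⇒ L₀ (ord ≤ 2).
Derive L from L₀ (diff closure).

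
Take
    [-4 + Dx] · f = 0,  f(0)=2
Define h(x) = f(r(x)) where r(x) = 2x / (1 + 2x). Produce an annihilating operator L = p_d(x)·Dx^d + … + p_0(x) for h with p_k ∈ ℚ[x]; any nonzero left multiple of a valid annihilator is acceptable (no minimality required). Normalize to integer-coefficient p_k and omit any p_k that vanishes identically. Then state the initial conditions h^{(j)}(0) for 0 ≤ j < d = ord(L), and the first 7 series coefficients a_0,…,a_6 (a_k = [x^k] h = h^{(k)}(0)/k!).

L = -8 + (1 + 4·x + 4·x^2)·Dx  (order 1).
h: a_k = 2, 16, 32, -64/3, -128/3, 1792/15, -5632/45, …
ICs: h(0) = 2.

f: a_k = 2, 8, 16, 64/3, 64/3, 256/15, 512/45, …
f∘r: x↦r, Dx↦Dx/r' in L_f ⇒ L₀.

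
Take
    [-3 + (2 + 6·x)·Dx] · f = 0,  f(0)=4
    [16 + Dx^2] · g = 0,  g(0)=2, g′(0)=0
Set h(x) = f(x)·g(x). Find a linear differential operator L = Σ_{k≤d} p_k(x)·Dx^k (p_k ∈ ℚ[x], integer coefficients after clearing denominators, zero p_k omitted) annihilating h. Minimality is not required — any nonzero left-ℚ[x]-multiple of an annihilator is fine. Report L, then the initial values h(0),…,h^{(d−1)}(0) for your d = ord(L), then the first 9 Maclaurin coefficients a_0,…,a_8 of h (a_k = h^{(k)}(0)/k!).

L = (91 + 384·x + 576·x^2) + (-12 - 36·x)·Dx + (4 + 24·x + 36·x^2)·Dx^2  (order 2).
h: a_k = 8, 12, -73, -165/2, 6337/48, 2341/32, -337609/5760, -259579/3840, 82369729/1290240, …
ICs: h(0) = 8, h′(0) = 12.

f: a_k = 4, 6, -9/2, 27/4, -405/32, 1701/64, -15309/256, 72171/512, -2814669/8192, …
g: a_k = 2, 0, -16, 0, 64/3, 0, -512/45, 0, 1024/315, …
Product ⇒ symmetric product L₀, ord ≤ 2.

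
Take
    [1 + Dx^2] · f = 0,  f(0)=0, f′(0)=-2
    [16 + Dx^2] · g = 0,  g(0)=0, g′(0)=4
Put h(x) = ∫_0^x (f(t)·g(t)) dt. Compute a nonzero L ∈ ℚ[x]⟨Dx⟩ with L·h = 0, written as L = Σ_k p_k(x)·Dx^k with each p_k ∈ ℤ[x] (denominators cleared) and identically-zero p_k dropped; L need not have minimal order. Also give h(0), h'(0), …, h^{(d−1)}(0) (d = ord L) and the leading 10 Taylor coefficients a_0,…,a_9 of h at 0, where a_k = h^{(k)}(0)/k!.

L = 225·Dx + 34·Dx^3 + Dx^5  (order 5).
h: a_k = 0, 0, 0, -8/3, 0, 68/15, 0, -133/45, 0, 6001/5670, …
ICs: h(0) = 0, h′(0) = 0, h′′(0) = 0, h′′′(0) = -16, h′′′′(0) = 0.

f: a_k = 0, -2, 0, 1/3, 0, -1/60, 0, 1/2520, 0, -1/181440, …
g: a_k = 0, 4, 0, -32/3, 0, 128/15, 0, -1024/315, 0, 2048/2835, …
h₀=f·g: eliminate ⇒ L₀, order ≤ 2·2.
h=∫₀ˣh₀: take L = L₀·Dx.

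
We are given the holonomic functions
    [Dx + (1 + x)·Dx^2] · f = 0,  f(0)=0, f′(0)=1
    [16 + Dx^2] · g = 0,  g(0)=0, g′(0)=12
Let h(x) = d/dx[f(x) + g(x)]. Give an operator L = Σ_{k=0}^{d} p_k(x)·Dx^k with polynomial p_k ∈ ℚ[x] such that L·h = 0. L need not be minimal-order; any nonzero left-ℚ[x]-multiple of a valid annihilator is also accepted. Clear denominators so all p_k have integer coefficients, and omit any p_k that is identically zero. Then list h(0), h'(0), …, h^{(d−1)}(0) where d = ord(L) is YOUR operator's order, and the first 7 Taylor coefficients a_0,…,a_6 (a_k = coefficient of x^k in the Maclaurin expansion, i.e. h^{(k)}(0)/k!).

f: a_k = 0, 1, -1/2, 1/3, -1/4, 1/5, -1/6, …
g: a_k = 0, 12, 0, -32, 0, 128/5, 0, …
Sum ⇒ L₀ = lclm(L_f,L_g) in ℚ(x)⟨Dx⟩.
h₀' ⇒ L via d/dx closure of L₀.
L = (176 + 256·x + 128·x^2) + (144 + 400·x + 384·x^2 + 128·x^3)·Dx + (11 + 16·x + 8·x^2)·Dx^2 + (9 + 25·x + 24·x^2 + 8·x^3)·Dx^3  (order 3).
h: a_k = 13, -1, -95, -1, 129, -1, -1009/15, …
ICs: h(0) = 13, h′(0) = -1, h′′(0) = -190.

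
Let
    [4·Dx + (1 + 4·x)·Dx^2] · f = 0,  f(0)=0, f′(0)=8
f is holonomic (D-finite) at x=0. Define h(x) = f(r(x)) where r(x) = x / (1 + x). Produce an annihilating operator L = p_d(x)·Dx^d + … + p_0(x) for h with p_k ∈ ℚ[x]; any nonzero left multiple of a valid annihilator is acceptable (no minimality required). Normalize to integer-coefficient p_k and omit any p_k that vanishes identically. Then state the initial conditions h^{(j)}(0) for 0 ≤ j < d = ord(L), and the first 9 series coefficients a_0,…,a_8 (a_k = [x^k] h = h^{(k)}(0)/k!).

f: a_k = 0, 8, -16, 128/3, -128, 2048/5, -4096/3, 32768/7, -16384, …
Substitute x→r, Dx→(1/r')Dx; clear ⇒ L₀.
L = (6 + 10·x)·Dx + (1 + 6·x + 5·x^2)·Dx^2  (order 2).
h: a_k = 0, 8, -24, 248/3, -312, 6248/5, -5208, 156248/7, -97656, …
ICs: h(0) = 0, h′(0) = 8.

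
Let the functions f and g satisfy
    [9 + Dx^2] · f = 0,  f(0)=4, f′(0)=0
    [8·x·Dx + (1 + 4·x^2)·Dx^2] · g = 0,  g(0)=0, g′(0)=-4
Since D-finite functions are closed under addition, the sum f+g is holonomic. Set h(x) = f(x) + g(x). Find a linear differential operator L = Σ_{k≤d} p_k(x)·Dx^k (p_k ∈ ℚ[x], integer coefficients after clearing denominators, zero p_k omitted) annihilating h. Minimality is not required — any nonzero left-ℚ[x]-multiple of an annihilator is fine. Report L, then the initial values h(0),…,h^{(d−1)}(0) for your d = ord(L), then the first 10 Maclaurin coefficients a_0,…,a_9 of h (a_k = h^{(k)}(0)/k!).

f: a_k = 4, 0, -18, 0, 27/2, 0, -81/20, 0, 729/1120, 0, …
g: a_k = 0, -4, 0, 16/3, 0, -64/5, 0, 256/7, 0, -1024/9, …
Weyl lclm of L_f,L_g ⇒ L₀ (ord ≤ 4).
L = (-2808·x + 19008·x^3 + 10368·x^5)·Dx + (9 + 1548·x^2 + 7344·x^4 + 5184·x^6)·Dx^2 + (-312·x + 2112·x^3 + 1152·x^5)·Dx^3 + (1 + 172·x^2 + 816·x^4 + 576·x^6)·Dx^4  (order 4).
h: a_k = 4, -4, -18, 16/3, 27/2, -64/5, -81/20, 256/7, 729/1120, -1024/9, …
ICs: h(0) = 4, h′(0) = -4, h′′(0) = -36, h′′′(0) = 32.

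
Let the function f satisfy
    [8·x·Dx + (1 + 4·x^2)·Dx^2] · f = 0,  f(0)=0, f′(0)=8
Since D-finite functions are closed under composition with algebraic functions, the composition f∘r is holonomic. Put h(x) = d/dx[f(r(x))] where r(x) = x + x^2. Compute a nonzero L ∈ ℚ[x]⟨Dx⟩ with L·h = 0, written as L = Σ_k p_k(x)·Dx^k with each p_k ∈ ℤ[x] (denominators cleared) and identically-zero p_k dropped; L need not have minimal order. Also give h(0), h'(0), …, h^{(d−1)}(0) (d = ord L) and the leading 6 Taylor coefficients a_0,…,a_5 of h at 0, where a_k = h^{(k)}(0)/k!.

L = (-2 + 8·x + 32·x^2 + 48·x^3 + 24·x^4) + (1 + 2·x + 4·x^2 + 16·x^3 + 20·x^4 + 8·x^5)·Dx  (order 1).
h: a_k = 8, 16, -32, -128, -32, 704, …
ICs: h(0) = 8.

f: a_k = 0, 8, 0, -32/3, 0, 128/5, …
Substitute x→r, Dx→(1/r')Dx; clear ⇒ L₀.
Derive L from L₀ (diff closure).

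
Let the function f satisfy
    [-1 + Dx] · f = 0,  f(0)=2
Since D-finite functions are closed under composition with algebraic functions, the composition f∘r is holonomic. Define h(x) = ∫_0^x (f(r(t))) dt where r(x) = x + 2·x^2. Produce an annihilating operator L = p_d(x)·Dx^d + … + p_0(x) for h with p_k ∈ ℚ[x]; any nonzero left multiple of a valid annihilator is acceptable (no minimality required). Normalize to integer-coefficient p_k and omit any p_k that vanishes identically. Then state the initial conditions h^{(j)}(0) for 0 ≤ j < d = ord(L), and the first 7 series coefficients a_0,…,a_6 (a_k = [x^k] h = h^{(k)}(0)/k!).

L = (-1 - 4·x)·Dx + Dx^2  (order 2).
h: a_k = 0, 2, 1, 5/3, 13/12, 73/60, 281/360, …
ICs: h(0) = 0, h′(0) = 2.

f: a_k = 2, 2, 1, 1/3, 1/12, 1/60, 1/360, …
Substitute x→r, Dx→(1/r')Dx; clear ⇒ L₀.
∫: right-multiply L₀ by Dx.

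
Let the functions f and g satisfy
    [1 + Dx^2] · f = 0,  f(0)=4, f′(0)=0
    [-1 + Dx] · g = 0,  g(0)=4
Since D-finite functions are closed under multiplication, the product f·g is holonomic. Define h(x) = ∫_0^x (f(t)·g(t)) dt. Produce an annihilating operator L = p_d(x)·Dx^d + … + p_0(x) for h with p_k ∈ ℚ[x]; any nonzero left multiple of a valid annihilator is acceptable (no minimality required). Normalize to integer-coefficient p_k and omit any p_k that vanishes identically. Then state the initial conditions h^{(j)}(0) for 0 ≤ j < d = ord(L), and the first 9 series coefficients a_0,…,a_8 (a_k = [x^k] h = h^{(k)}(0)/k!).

f: a_k = 4, 0, -2, 0, 1/6, 0, -1/180, 0, 1/10080, …
g: a_k = 4, 4, 2, 2/3, 1/6, 1/30, 1/180, 1/1260, 1/10080, …
f·g: L₀ = L_f ⊗_s L_g, ord ≤ 2·1.
Integrate: L := L₀·Dx.
L = 2·Dx - 2·Dx^2 + Dx^3  (order 3).
h: a_k = 0, 16, 8, 0, -4/3, -8/15, -4/45, 0, 1/315, …
ICs: h(0) = 0, h′(0) = 16, h′′(0) = 16.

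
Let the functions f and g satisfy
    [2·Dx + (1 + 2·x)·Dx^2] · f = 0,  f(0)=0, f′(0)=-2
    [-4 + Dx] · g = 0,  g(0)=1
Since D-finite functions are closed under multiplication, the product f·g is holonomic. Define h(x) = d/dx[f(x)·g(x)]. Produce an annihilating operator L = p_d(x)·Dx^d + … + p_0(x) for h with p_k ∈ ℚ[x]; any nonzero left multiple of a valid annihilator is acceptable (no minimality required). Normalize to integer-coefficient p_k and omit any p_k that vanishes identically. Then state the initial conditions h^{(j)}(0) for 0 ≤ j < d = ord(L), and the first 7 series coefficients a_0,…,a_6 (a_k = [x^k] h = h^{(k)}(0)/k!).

f: a_k = 0, -2, 2, -8/3, 4, -32/5, 32/3, …
g: a_k = 1, 4, 8, 32/3, 32/3, 128/15, 256/45, …
Sym-product of L_f,L_g gives L₀ (≤ ord 2).
Derive L from L₀ (diff closure).
L = (16 + 64·x + 128·x^2) + (-8 - 40·x - 64·x^2)·Dx + (1 + 6·x + 8·x^2)·Dx^2  (order 2).
h: a_k = -2, -12, -32, -48, -176/3, -128/3, -2176/45, …
ICs: h(0) = -2, h′(0) = -12.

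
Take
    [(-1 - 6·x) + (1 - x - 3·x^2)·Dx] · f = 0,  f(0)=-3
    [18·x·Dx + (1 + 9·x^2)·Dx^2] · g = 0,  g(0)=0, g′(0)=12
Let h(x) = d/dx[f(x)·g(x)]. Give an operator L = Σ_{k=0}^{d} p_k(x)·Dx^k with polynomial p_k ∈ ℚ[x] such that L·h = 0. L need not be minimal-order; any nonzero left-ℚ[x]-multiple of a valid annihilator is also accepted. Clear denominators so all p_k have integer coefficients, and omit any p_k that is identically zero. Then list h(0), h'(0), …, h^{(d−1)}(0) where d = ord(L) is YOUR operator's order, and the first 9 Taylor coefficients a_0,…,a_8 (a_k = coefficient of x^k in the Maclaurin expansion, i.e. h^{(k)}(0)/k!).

f: a_k = -3, -3, -12, -21, -57, -120, -291, -651, -1524, …
g: a_k = 0, 12, 0, -36, 0, 972/5, 0, -8748/7, 0, …
Sym-product of L_f,L_g gives L₀ (≤ ord 2).
h=h₀': d/dx-closure on L₀ ⇒ L.
L = (-6 + 1134·x^2 + 1944·x^3 + 8748·x^4) + (6 + 42·x + 54·x^2 + 270·x^3 + 1944·x^4 + 5832·x^5)·Dx + (-1 - 2·x - 30·x^2 + 18·x^3 - 108·x^4 + 324·x^5 + 729·x^6)·Dx^2  (order 2).
h: a_k = -36, -72, -108, -576, -4176, -38016/5, -828/5, -1071072/35, -9494172/35, …
ICs: h(0) = -36, h′(0) = -72.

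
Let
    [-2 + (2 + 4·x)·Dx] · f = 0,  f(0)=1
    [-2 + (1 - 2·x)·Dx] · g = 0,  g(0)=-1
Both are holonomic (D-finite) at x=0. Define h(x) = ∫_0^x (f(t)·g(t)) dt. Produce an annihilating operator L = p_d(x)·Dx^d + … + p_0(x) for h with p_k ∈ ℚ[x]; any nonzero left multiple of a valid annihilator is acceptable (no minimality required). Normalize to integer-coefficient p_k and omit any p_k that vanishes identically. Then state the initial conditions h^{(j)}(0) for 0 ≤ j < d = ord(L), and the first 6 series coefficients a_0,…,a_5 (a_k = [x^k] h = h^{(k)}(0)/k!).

f: a_k = 1, 1, -1/2, 1/2, -5/8, 7/8, …
g: a_k = -1, -2, -4, -8, -16, -32, …
f·g: L₀ = L_f ⊗_s L_g, ord ≤ 1·1.
Integrate: L := L₀·Dx.
L = (3 + 2·x)·Dx + (-1 + 4·x^2)·Dx^2  (order 2).
h: a_k = 0, -1, -3/2, -11/6, -23/8, -179/40, …
ICs: h(0) = 0, h′(0) = -1.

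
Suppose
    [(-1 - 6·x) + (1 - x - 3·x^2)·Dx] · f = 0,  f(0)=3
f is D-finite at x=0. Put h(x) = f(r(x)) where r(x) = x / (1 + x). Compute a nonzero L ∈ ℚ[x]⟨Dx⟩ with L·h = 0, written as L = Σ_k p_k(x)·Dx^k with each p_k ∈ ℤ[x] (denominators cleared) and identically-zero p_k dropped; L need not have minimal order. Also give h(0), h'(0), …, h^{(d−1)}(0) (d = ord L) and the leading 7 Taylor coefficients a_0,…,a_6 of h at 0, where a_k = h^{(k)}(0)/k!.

L = (1 + 7·x) + (-1 - 2·x + 2·x^2 + 3·x^3)·Dx  (order 1).
h: a_k = 3, 3, 9, 0, 27, -27, 108, …
ICs: h(0) = 3.

f: a_k = 3, 3, 12, 21, 57, 120, 291, …
L₀ from L_f via x↦r, Dx↦r'^{-1}Dx.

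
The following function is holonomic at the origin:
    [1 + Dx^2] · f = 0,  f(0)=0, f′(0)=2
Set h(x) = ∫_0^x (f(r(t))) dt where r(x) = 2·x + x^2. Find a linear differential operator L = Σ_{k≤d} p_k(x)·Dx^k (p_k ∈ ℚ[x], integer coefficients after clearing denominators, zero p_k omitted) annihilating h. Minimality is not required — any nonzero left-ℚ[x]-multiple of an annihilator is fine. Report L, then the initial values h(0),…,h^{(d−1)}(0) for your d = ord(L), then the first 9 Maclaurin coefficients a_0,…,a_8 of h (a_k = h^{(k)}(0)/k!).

L = (4 + 12·x + 12·x^2 + 4·x^3)·Dx - Dx^2 + (1 + x)·Dx^3  (order 3).
h: a_k = 0, 0, 2, 2/3, -2/3, -4/5, -11/45, 1/7, 101/630, …
ICs: h(0) = 0, h′(0) = 0, h′′(0) = 4.

f: a_k = 0, 2, 0, -1/3, 0, 1/60, 0, -1/2520, 0, …
f∘r: x↦r, Dx↦Dx/r' in L_f ⇒ L₀.
∫: right-multiply L₀ by Dx.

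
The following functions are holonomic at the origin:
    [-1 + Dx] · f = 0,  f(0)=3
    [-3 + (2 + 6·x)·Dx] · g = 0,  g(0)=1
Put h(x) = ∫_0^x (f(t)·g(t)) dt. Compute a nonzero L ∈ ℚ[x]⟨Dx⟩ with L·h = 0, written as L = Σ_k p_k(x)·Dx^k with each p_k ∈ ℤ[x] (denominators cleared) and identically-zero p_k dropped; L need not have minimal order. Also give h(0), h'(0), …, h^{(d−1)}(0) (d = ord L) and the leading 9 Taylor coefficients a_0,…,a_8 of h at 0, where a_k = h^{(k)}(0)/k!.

f: a_k = 3, 3, 3/2, 1/2, 1/8, 1/40, 1/240, 1/1680, 1/13440, …
g: a_k = 1, 3/2, -9/8, 27/16, -405/128, 1701/256, -15309/1024, 72171/2048, -2814669/32768, …
Product ⇒ symmetric product L₀, ord ≤ 1.
h=∫₀ˣh₀: take L = L₀·Dx.
L = (-5 - 6·x)·Dx + (2 + 6·x)·Dx^2  (order 2).
h: a_k = 0, 3, 15/4, 7/8, 71/64, -671/640, 16157/7680, -12691/3072, 14933039/1720320, …
ICs: h(0) = 0, h′(0) = 3.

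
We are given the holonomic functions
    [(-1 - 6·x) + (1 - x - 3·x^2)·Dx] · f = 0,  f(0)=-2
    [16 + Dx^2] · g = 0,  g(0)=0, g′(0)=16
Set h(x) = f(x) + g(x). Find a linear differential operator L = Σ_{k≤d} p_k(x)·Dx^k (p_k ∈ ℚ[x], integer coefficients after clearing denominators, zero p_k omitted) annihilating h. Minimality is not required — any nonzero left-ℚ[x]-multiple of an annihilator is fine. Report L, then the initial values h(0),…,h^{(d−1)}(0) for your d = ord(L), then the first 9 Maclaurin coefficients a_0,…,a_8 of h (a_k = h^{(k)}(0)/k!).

f: a_k = -2, -2, -8, -14, -38, -80, -194, -434, -1016, …
g: a_k = 0, 16, 0, -128/3, 0, 512/15, 0, -4096/315, 0, …
Sum ⇒ L₀ = lclm(L_f,L_g) in ℚ(x)⟨Dx⟩.
L = (464 + 2816·x + 416·x^2 + 2112·x^3 + 5760·x^4 + 6912·x^5) + (-192 + 304·x + 672·x^2 - 1312·x^3 - 1008·x^4 + 3456·x^5 + 3456·x^6)·Dx + (29 + 176·x + 26·x^2 + 132·x^3 + 360·x^4 + 432·x^5)·Dx^2 + (-12 + 19·x + 42·x^2 - 82·x^3 - 63·x^4 + 216·x^5 + 216·x^6)·Dx^3  (order 3).
h: a_k = -2, 14, -8, -170/3, -38, -688/15, -194, -140806/315, -1016, …
ICs: h(0) = -2, h′(0) = 14, h′′(0) = -16.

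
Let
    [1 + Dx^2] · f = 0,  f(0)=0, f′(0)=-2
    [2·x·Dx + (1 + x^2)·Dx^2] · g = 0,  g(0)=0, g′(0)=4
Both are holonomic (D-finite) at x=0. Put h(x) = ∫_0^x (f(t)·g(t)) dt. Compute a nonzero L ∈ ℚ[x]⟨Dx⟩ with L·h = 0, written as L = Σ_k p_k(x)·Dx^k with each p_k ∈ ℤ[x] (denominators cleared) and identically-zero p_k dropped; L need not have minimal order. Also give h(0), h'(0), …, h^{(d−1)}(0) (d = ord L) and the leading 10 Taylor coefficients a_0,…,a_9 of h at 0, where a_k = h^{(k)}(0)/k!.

L = (10 + 26·x^2 + 11·x^4 + 4·x^6 + x^8)·Dx + (12·x + 20·x^3 + 12·x^5 + 4·x^7)·Dx^2 + (12 + 32·x^2 + 18·x^4 + 8·x^6 + 2·x^8)·Dx^3 + (12·x + 20·x^3 + 12·x^5 + 4·x^7)·Dx^4 + (2 + 6·x^2 + 7·x^4 + 4·x^6 + x^8)·Dx^5  (order 5).
h: a_k = 0, 0, 0, -8/3, 0, 4/5, 0, -19/63, 0, 43/270, …
ICs: h(0) = 0, h′(0) = 0, h′′(0) = 0, h′′′(0) = -16, h′′′′(0) = 0.

f: a_k = 0, -2, 0, 1/3, 0, -1/60, 0, 1/2520, 0, -1/181440, …
g: a_k = 0, 4, 0, -4/3, 0, 4/5, 0, -4/7, 0, 4/9, …
f·g: L₀ = L_f ⊗_s L_g, ord ≤ 2·2.
h=∫h₀ ⇒ L = L₀·Dx.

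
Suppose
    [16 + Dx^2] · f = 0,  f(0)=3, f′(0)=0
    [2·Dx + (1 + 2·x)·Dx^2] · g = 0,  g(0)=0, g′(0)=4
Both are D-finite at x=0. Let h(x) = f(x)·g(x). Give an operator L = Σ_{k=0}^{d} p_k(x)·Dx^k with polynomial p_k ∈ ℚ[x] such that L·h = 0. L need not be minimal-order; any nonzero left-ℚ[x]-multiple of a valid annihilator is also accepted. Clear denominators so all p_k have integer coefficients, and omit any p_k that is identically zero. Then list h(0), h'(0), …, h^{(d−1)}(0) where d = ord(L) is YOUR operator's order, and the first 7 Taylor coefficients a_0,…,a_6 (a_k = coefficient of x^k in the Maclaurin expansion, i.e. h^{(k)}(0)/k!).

L = (2688 + 27648·x + 93184·x^2 + 131072·x^3 + 65536·x^4) + (896 + 5888·x + 12288·x^2 + 8192·x^3)·Dx + (408 + 3712·x + 11904·x^2 + 16384·x^3 + 8192·x^4)·Dx^2 + (56 + 368·x + 768·x^2 + 512·x^3)·Dx^3 + (15 + 124·x + 380·x^2 + 512·x^3 + 256·x^4)·Dx^4  (order 4).
h: a_k = 0, 12, -12, -80, 72, 192/5, 0, …
ICs: h(0) = 0, h′(0) = 12, h′′(0) = -24, h′′′(0) = -480.

f: a_k = 3, 0, -24, 0, 32, 0, -256/15, …
g: a_k = 0, 4, -4, 16/3, -8, 64/5, -64/3, …
L₀ := L_f ⊗_s L_g (sym. prod.), ord ≤ 4.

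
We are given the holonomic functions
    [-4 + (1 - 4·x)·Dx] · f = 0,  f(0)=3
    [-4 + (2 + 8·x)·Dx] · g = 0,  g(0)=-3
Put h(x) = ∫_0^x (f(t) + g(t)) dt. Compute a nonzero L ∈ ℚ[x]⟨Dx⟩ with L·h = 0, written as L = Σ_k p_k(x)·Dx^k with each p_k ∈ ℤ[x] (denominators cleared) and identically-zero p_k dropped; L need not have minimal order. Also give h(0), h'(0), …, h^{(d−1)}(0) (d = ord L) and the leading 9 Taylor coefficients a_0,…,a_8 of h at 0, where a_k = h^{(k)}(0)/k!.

f: a_k = 3, 12, 48, 192, 768, 3072, 12288, 49152, 196608, …
g: a_k = -3, -6, 6, -12, 30, -84, 252, -792, 2574, …
Weyl lclm of L_f,L_g ⇒ L₀ (ord ≤ 2).
h=∫h₀ ⇒ L = L₀·Dx.
L = (-40 - 96·x)·Dx + (18 + 112·x + 288·x^2)·Dx^2 + (-1 - 12·x + 16·x^2 + 192·x^3)·Dx^3  (order 3).
h: a_k = 0, 0, 3, 18, 45, 798/5, 498, 12540/7, 6045, …
ICs: h(0) = 0, h′(0) = 0, h′′(0) = 6.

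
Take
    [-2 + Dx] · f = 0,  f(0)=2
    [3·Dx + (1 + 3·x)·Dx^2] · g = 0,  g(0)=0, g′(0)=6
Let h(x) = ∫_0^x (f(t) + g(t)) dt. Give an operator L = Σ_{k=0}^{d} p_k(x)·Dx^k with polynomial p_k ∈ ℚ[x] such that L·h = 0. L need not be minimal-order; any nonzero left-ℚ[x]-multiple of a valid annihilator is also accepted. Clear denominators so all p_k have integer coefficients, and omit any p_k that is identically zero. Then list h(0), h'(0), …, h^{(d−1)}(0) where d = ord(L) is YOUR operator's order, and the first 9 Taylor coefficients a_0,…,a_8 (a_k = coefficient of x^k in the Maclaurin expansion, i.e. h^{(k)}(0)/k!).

L = (-48 - 36·x)·Dx^2 + (14 - 24·x - 36·x^2)·Dx^3 + (5 + 21·x + 18·x^2)·Dx^4  (order 4).
h: a_k = 0, 2, 5, -5/3, 31/6, -47/6, 733/45, -1561/45, 98423/1260, …
ICs: h(0) = 0, h′(0) = 2, h′′(0) = 10, h′′′(0) = -10.

f: a_k = 2, 4, 4, 8/3, 4/3, 8/15, 8/45, 16/315, 4/315, …
g: a_k = 0, 6, -9, 18, -81/2, 486/5, -243, 4374/7, -6561/4, …
h₀=f+g: left-lcm gives L₀, ord ≤ 3.
h=∫₀ˣh₀: take L = L₀·Dx.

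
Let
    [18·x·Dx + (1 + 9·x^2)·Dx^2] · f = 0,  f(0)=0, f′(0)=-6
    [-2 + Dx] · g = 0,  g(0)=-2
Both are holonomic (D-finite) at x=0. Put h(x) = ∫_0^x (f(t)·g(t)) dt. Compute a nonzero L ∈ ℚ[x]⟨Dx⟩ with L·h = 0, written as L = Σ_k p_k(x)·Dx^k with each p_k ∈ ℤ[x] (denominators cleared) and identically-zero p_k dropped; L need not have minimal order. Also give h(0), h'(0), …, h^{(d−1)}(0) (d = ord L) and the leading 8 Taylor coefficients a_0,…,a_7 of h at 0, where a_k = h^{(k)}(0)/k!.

L = (4 - 36·x + 36·x^2)·Dx + (-4 + 18·x - 36·x^2)·Dx^2 + (1 + 9·x^2)·Dx^3  (order 3).
h: a_k = 0, 0, 6, 8, -3, -56/5, 326/15, 344/7, …
ICs: h(0) = 0, h′(0) = 0, h′′(0) = 12.

f: a_k = 0, -6, 0, 18, 0, -486/5, 0, 4374/7, …
g: a_k = -2, -4, -4, -8/3, -4/3, -8/15, -8/45, -16/315, …
Sym-product of L_f,L_g gives L₀ (≤ ord 2).
Integrate: L := L₀·Dx.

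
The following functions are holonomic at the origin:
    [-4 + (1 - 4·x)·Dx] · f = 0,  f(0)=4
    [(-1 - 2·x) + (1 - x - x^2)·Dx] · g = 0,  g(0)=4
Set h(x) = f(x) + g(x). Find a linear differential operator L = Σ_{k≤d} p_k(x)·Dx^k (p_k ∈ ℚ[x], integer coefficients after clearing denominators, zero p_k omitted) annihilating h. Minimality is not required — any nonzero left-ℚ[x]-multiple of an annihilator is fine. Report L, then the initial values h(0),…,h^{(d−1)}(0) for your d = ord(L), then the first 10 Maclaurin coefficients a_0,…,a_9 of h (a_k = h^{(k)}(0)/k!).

f: a_k = 4, 16, 64, 256, 1024, 4096, 16384, 65536, 262144, 1048576, …
g: a_k = 4, 4, 8, 12, 20, 32, 52, 84, 136, 220, …
L₀ := lclm(L_f,L_g); ord L₀ ≤ 1+1.
L = (-16 - 72·x + 24·x^2 - 32·x^3) + (28 - 38·x - 54·x^2 + 16·x^3 - 64·x^4)·Dx + (-3 + 17·x - 23·x^2 + 14·x^3 - 4·x^4 - 16·x^5)·Dx^2  (order 2).
h: a_k = 8, 20, 72, 268, 1044, 4128, 16436, 65620, 262280, 1048796, …
ICs: h(0) = 8, h′(0) = 20.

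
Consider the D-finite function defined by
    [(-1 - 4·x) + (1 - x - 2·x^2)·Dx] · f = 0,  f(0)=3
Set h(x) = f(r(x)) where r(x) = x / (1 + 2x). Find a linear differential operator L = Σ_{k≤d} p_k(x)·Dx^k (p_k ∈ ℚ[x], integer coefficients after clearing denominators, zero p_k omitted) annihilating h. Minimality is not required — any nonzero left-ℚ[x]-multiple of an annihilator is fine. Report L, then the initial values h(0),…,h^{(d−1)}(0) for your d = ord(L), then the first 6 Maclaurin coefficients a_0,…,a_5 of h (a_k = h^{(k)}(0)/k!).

f: a_k = 3, 3, 9, 15, 33, 63, …
Substitute x→r, Dx→(1/r')Dx; clear ⇒ L₀.
L = (-1 - 6·x) + (1 + 5·x + 6·x^2)·Dx  (order 1).
h: a_k = 3, 3, 3, -9, 27, -81, …
ICs: h(0) = 3.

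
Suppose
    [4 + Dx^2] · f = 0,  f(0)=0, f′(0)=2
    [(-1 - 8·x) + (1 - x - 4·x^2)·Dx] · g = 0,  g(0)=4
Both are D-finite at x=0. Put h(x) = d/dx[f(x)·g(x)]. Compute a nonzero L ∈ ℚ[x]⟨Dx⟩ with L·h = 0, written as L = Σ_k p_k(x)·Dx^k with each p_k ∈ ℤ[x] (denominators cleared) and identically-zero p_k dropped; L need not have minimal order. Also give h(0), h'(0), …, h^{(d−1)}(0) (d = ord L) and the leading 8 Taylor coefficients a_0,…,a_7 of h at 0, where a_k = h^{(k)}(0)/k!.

L = (18 - 8·x - 28·x^2 + 32·x^3 + 64·x^4) + (4 + 34·x + 24·x^2 + 64·x^3)·Dx + (-1 + x^2 + 8·x^3 + 16·x^4)·Dx^2  (order 2).
h: a_k = 8, 16, 104, 800/3, 1032, 14192/5, 409048/45, 8040896/315, …
ICs: h(0) = 8, h′(0) = 16.

f: a_k = 0, 2, 0, -4/3, 0, 4/15, 0, -8/315, …
g: a_k = 4, 4, 20, 36, 116, 260, 724, 1764, …
h₀=f·g: eliminate ⇒ L₀, order ≤ 2·1.
Differentiate: ansatz ord ≤ ord L₀ ⇒ L.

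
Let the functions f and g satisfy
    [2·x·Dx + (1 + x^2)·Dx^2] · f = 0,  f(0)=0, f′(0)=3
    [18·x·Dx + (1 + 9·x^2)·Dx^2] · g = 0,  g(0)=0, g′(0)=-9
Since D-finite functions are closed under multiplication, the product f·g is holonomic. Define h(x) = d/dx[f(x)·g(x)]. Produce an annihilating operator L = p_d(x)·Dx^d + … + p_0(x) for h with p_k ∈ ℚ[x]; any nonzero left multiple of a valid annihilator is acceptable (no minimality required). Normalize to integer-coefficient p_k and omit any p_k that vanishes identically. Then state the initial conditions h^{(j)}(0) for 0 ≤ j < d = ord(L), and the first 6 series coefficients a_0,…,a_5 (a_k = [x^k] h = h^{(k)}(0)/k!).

f: a_k = 0, 3, 0, -1, 0, 3/5, …
g: a_k = 0, -9, 0, 27, 0, -729/5, …
Product ⇒ symmetric product L₀, ord ≤ 4.
h=h₀': d/dx-closure on L₀ ⇒ L.
L = (-216·x - 3600·x^3 - 5184·x^5 + 6480·x^7 + 17496·x^9) + (-40 - 1452·x^2 - 6480·x^4 - 4536·x^6 + 22680·x^8 + 26244·x^10)·Dx + (-80·x - 980·x^3 - 2160·x^5 + 2952·x^7 + 12960·x^9 + 8748·x^11)·Dx^2 + (-1 - 20·x^2 - 109·x^4 + 981·x^8 + 1620·x^10 + 729·x^12)·Dx^3  (order 3).
h: a_k = 0, -54, 0, 360, 0, -14094/5, …
ICs: h(0) = 0, h′(0) = -54, h′′(0) = 0.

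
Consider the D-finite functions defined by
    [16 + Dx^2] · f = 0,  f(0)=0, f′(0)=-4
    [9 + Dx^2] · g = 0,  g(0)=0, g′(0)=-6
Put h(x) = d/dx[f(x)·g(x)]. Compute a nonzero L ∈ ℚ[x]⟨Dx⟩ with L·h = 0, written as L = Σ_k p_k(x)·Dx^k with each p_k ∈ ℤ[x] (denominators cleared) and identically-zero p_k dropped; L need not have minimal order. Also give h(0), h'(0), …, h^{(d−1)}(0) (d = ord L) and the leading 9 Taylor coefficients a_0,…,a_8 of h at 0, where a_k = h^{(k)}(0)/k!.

L = 49 + 50·Dx^2 + Dx^4  (order 4).
h: a_k = 0, 48, 0, -400, 0, 4902/5, 0, -24020/21, 0, …
ICs: h(0) = 0, h′(0) = 48, h′′(0) = 0, h′′′(0) = -2400.

f: a_k = 0, -4, 0, 32/3, 0, -128/15, 0, 1024/315, 0, …
g: a_k = 0, -6, 0, 9, 0, -81/20, 0, 243/280, 0, …
f·g: L₀ = L_f ⊗_s L_g, ord ≤ 2·2.
h₀' ⇒ L via d/dx closure of L₀.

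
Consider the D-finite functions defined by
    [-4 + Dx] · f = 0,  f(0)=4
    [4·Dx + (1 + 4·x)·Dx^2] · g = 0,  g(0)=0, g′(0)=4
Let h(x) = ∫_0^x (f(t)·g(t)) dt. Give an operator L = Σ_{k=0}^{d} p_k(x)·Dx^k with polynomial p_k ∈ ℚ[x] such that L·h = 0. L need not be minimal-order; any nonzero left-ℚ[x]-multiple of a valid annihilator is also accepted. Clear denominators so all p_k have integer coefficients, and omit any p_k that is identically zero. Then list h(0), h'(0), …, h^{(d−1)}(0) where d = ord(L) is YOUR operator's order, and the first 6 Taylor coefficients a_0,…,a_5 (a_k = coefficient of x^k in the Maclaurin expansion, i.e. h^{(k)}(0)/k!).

L = 64·x·Dx + (-4 - 32·x)·Dx^2 + (1 + 4·x)·Dx^3  (order 3).
h: a_k = 0, 0, 8, 32/3, 64/3, 0, …
ICs: h(0) = 0, h′(0) = 0, h′′(0) = 16.

f: a_k = 4, 16, 32, 128/3, 128/3, 512/15, …
g: a_k = 0, 4, -8, 64/3, -64, 1024/5, …
Product ⇒ symmetric product L₀, ord ≤ 2.
∫: right-multiply L₀ by Dx.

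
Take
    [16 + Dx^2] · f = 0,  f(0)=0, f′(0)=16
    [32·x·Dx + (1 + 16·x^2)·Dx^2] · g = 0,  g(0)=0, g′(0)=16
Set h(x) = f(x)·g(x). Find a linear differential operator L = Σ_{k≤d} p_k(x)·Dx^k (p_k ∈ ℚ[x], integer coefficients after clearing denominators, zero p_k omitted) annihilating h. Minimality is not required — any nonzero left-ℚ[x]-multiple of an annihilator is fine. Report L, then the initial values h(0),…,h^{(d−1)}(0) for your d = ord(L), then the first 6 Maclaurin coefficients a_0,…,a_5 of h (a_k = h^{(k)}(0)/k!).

f: a_k = 0, 16, 0, -128/3, 0, 512/15, …
g: a_k = 0, 16, 0, -256/3, 0, 4096/5, …
L₀ := L_f ⊗_s L_g (sym. prod.), ord ≤ 4.
L = (1280 + 53248·x^2 + 360448·x^4 + 2097152·x^6 + 8388608·x^8) + (1536·x + 40960·x^3 + 393216·x^5 + 2097152·x^7)·Dx + (96 + 4096·x^2 + 36864·x^4 + 262144·x^6 + 1048576·x^8)·Dx^2 + (96·x + 2560·x^3 + 24576·x^5 + 131072·x^7)·Dx^3 + (1 + 48·x^2 + 896·x^4 + 8192·x^6 + 32768·x^8)·Dx^4  (order 4).
h: a_k = 0, 0, 256, 0, -2048, 0, …
ICs: h(0) = 0, h′(0) = 0, h′′(0) = 512, h′′′(0) = 0.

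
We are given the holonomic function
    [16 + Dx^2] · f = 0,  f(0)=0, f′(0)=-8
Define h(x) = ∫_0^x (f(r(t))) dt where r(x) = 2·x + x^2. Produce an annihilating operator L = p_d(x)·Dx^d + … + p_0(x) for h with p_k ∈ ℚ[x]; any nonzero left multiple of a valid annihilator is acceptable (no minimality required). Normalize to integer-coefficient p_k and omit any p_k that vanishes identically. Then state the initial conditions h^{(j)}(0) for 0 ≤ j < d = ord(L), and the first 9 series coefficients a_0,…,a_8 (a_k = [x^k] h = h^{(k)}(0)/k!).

f: a_k = 0, -8, 0, 64/3, 0, -256/15, 0, 2048/315, 0, …
L₀ from L_f via x↦r, Dx↦r'^{-1}Dx.
h=∫h₀ ⇒ L = L₀·Dx.
L = (64 + 192·x + 192·x^2 + 64·x^3)·Dx - Dx^2 + (1 + x)·Dx^3  (order 3).
h: a_k = 0, 0, -8, -8/3, 128/3, 256/5, -3136/45, -192, -20992/315, …
ICs: h(0) = 0, h′(0) = 0, h′′(0) = -16.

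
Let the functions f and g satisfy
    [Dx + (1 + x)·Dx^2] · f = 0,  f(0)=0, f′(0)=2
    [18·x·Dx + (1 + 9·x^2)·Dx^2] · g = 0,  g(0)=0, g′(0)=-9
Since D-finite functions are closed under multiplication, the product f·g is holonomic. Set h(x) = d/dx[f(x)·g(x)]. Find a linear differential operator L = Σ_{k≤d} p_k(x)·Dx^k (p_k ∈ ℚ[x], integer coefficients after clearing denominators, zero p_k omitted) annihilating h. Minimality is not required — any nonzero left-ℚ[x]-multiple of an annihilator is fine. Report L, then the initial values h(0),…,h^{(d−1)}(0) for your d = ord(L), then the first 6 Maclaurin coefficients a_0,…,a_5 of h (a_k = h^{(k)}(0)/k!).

f: a_k = 0, 2, -1, 2/3, -1/2, 2/5, …
g: a_k = 0, -9, 0, 27, 0, -729/5, …
Product ⇒ symmetric product L₀, ord ≤ 4.
Derive L from L₀ (diff closure).
L = (1368 + 2700·x + 37584·x^2 + 95580·x^3 + 87480·x^4 + 37908·x^5 + 26244·x^7) + (1298 + 9180·x + 54612·x^2 + 194724·x^3 + 324000·x^4 + 271188·x^5 + 102060·x^6 + 78732·x^7 + 91854·x^8)·Dx + (76 + 2848·x + 12096·x^2 + 43992·x^3 + 117288·x^4 + 173016·x^5 + 139968·x^6 + 75816·x^7 + 78732·x^8 + 52488·x^9)·Dx^2 + (37 + 146·x + 901·x^2 + 2808·x^3 + 7362·x^4 + 15228·x^5 + 21546·x^6 + 17496·x^7 + 12393·x^8 + 13122·x^9 + 6561·x^10)·Dx^3  (order 3).
h: a_k = 0, -36, 27, 192, -225/2, -8316/5, …
ICs: h(0) = 0, h′(0) = -36, h′′(0) = 54.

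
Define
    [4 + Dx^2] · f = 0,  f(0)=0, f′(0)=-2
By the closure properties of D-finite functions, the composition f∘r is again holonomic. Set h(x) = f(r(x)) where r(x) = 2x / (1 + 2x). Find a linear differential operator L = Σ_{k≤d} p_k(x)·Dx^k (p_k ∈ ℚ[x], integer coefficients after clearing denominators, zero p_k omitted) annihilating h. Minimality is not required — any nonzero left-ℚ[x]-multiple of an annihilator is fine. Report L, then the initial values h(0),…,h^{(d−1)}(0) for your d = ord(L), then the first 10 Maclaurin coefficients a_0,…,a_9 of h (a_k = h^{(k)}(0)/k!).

f: a_k = 0, -2, 0, 4/3, 0, -4/15, 0, 8/315, 0, -4/2835, …
h₀=f(r): pull back L_f along r ⇒ L₀.
L = 16 + (4 + 24·x + 48·x^2 + 32·x^3)·Dx + (1 + 8·x + 24·x^2 + 32·x^3 + 16·x^4)·Dx^2  (order 2).
h: a_k = 0, -4, 8, -16/3, -32, 2752/15, -640, 565504/315, -194048/45, 25222144/2835, …
ICs: h(0) = 0, h′(0) = -4.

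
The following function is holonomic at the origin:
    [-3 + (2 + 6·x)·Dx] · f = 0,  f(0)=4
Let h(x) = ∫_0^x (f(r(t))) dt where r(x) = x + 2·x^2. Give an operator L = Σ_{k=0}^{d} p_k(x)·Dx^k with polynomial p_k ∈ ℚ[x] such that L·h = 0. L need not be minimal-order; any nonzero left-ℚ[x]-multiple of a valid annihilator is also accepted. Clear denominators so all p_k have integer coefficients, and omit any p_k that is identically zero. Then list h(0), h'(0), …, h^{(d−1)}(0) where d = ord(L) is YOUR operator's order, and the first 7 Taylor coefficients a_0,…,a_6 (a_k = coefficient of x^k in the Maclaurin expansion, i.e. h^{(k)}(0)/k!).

L = (-3 - 12·x)·Dx + (2 + 6·x + 12·x^2)·Dx^2  (order 2).
h: a_k = 0, 4, 3, 5/2, -45/16, 63/32, 135/128, …
ICs: h(0) = 0, h′(0) = 4.

f: a_k = 4, 6, -9/2, 27/4, -405/32, 1701/64, -15309/256, …
L₀ from L_f via x↦r, Dx↦r'^{-1}Dx.
h=∫₀ˣh₀: take L = L₀·Dx.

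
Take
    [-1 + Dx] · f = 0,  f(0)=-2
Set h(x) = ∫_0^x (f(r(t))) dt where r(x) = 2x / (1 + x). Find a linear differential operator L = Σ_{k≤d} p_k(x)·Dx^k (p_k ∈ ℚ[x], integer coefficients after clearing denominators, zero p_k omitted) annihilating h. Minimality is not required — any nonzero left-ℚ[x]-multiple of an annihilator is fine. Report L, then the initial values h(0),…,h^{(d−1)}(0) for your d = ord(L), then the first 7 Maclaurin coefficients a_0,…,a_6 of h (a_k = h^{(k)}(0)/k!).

f: a_k = -2, -2, -1, -1/3, -1/12, -1/60, -1/360, …
L₀ from L_f via x↦r, Dx↦r'^{-1}Dx.
Integrate: L := L₀·Dx.
L = -2·Dx + (1 + 2·x + x^2)·Dx^2  (order 2).
h: a_k = 0, -2, -2, 0, 1/3, -4/15, 2/15, …
ICs: h(0) = 0, h′(0) = -2.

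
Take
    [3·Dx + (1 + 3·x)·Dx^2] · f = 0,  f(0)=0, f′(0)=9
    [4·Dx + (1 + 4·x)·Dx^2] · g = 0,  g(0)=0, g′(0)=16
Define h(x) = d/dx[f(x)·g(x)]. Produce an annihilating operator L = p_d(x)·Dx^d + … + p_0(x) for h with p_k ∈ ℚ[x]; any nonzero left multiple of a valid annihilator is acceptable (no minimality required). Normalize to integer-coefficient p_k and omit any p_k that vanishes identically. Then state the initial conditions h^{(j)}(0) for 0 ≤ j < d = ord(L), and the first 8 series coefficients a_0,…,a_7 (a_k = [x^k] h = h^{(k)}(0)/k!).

f: a_k = 0, 9, -27/2, 27, -243/4, 729/5, -729/2, 6561/7, …
g: a_k = 0, 16, -32, 256/3, -256, 4096/5, -8192/3, 65536/7, …
h₀=f·g: eliminate ⇒ L₀, order ≤ 2·2.
h₀' ⇒ L via d/dx closure of L₀.
L = (600 + 4032·x + 6912·x^2) + (854 + 8808·x + 30240·x^2 + 34560·x^3)·Dx + (172 + 2380·x + 12312·x^2 + 28224·x^3 + 24192·x^4)·Dx^2 + (7 + 122·x + 847·x^2 + 2928·x^3 + 5040·x^4 + 3456·x^5)·Dx^3  (order 3).
h: a_k = 0, 288, -1512, 6528, -26460, 522288/5, -2038008/5, 11082240/7, …
ICs: h(0) = 0, h′(0) = 288, h′′(0) = -3024.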